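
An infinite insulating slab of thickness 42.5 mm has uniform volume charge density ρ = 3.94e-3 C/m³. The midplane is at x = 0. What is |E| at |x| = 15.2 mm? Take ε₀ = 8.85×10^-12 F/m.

By symmetry E is perpendicular to the slab. A Gaussian pillbox from −15.2 mm to +15.2 mm (face area A) lies entirely within the slab.
Q_enc = ρ·(2x)·A and flux = 2EA, so 2EA = 2ρxA/ε₀ ⇒ E = |ρ|x/ε₀.
E = (3.94×10^-3)(0.0152)/(8.85×10^-12) = 6.77×10^6 N/C.

E ≈ 6.77e6 N/C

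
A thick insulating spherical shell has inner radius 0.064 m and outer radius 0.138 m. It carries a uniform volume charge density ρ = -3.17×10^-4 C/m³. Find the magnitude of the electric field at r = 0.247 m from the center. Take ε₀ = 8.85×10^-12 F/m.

By spherical symmetry E is radial; choose a Gaussian sphere of radius r = 0.247 m (r > 0.138 m, enclosing the whole shell).
Q_enc = ρ·(4π/3)(b³ − a³) = (-3.17e-4)·(4π/3)·((0.138)³ − (0.064)³) = -3.142×10^-6 C.
Applying ∮E·dA = Q_enc/ε₀ with Φ = E(4πr²):
E = |Q_enc|/(4πε₀r²) = (3.142e-6)/(4π·8.85×10^-12·(0.247)²) = 4.63×10^5 N/C.

E = 4.63×10^5 N/C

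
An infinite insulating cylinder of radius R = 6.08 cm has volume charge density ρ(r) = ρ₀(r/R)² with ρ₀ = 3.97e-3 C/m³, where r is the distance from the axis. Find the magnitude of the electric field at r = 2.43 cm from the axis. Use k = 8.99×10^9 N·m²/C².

Take a coaxial cylindrical Gaussian surface of radius r = 2.43 cm and length L (r < R).
λ_enc = ∫₀^r ρ(r')·2πr' dr' = (2πρ₀/R²)·r^4/4 = 5.882×10^-7 C/m.
Applying ∮E·dA = Q_enc/ε₀ with the end caps contributing no flux:
E = 2k|λ_enc|/r = 2(8.99×10^9)(5.882×10^-7)/(0.0243) = 4.35×10^5 N/C.

4.35×10^5 V/m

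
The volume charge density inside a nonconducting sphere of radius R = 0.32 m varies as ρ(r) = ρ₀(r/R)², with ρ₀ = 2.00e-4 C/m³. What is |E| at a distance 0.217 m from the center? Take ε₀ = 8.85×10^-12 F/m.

Symmetry ⇒ E = E(r) r̂. Gaussian sphere of radius r = 0.217 m (r < R).
Integrate the density: Q_enc = 4π ∫₀^r ρ₀(r'/R)^2 r'² dr' = 4πρ₀ r^5/(5·R²) = 2.362e-6 C.
Applying ∮E·dA = Q_enc/ε₀ with Φ = E(4πr²):
E = |Q_enc|/(4πε₀r²) = (2.362×10^-6)/(4π·8.85×10^-12·(0.217)²) = 4.51e5 N/C.

|E| = 4.51×10^5 N/C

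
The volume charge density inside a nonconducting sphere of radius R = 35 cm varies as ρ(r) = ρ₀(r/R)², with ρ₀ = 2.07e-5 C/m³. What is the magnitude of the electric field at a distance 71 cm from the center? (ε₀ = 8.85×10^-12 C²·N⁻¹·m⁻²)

|E| ≈ 3.98e4 V/m

Use a concentric Gaussian sphere at r = 71 cm (r > R, all charge enclosed).
Q_enc = 4π ∫₀^R ρ₀(r'/R)^2 r'² dr' = 4πρ₀R³/5 = 2.231×10^-6 C.
Since E is radial and uniform over the Gaussian sphere, Φ = E·4πr² = Q_enc/ε₀.
E = |Q_enc|/(4πε₀r²) = (2.231×10^-6)/(4π·8.85×10^-12·(0.71)²) = 3.98e4 N/C.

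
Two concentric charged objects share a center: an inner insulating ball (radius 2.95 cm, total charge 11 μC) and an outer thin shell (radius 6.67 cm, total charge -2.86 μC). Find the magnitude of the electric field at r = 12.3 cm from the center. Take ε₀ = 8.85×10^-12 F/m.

|E| ≈ 4.84×10^6 N/C

Symmetry ⇒ E = E(r) r̂. Gaussian sphere of radius r = 12.3 cm (r > 6.67 cm, enclosing both).
Q_enc = (11 μC) + (-2.86 μC) = 8.14×10^-6 C.
Applying ∮E·dA = Q_enc/ε₀ with Φ = E(4πr²):
E = |Q_enc|/(4πε₀r²) = (8.14×10^-6)/(4π·8.85×10^-12·(0.123)²) = 4.84×10^6 N/C.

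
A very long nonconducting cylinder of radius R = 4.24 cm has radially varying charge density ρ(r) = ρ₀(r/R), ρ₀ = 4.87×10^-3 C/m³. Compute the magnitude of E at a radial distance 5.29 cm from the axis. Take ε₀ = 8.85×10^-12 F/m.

Take a coaxial cylindrical Gaussian surface of radius r = 5.29 cm and length L (r > R, full charge per length enclosed).
λ_enc = 2π ∫₀^R ρ₀(r'/R)^1 r' dr' = 2πρ₀R²/3 = 1.834×10^-5 C/m.
Applying ∮E·dA = Q_enc/ε₀ with the end caps contributing no flux:
E = |λ_enc|/(2πε₀r) = (1.834×10^-5)/(2π·8.85×10^-12·0.0529) = 6.23e6 N/C.

|E| ≈ 6.23×10^6 N/C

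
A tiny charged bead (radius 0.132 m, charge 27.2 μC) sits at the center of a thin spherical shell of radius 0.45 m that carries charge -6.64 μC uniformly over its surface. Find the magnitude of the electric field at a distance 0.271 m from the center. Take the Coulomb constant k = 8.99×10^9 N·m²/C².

Take a concentric spherical Gaussian surface of radius r = 0.271 m (between the bodies, 0.132 m < r < 0.45 m).
Only the inner charge is enclosed; the outer shell contributes nothing inside itself. Q_enc = 27.2 μC = 2.72×10^-5 C.
Applying ∮E·dA = Q_enc/ε₀ with Φ = E(4πr²):
E = k|Q_enc|/r² = (8.99×10^9)(2.72×10^-5)/(0.271)² = 3.33×10^6 N/C.

|E| ≈ 3.33e6 N/C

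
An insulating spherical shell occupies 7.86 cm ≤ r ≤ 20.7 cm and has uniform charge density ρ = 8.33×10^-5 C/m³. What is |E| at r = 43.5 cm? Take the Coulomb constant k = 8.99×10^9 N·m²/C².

By spherical symmetry E is radial; choose a Gaussian sphere of radius r = 43.5 cm (r > 20.7 cm, enclosing the whole shell).
Q_enc = ρ·(4π/3)(b³ − a³) = (8.33×10^-5)·(4π/3)·((0.207)³ − (0.0786)³) = 2.925e-6 C.
Since E is radial and uniform over the Gaussian sphere, Φ = E·4πr² = Q_enc/ε₀.
E = k|Q_enc|/r² = (8.99×10^9)(2.925e-6)/(0.435)² = 1.39×10^5 N/C.

|E| ≈ 1.39×10^5 N/C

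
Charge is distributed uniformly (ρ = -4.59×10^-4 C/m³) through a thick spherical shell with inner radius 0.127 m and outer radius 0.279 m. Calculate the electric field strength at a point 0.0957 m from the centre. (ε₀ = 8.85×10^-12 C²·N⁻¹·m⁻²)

Use a concentric Gaussian sphere at r = 0.0957 m (r < 0.127 m, inside the empty cavity).
No charge is enclosed, so by Gauss's law E·4πr² = 0 ⇒ E = 0.

E = 0 (no enclosed charge)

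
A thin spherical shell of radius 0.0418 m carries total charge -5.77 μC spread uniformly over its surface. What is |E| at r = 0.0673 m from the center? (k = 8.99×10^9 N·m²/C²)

1.15×10^7 N/C

Symmetry ⇒ E = E(r) r̂. Gaussian sphere of radius r = 0.0673 m (r > 0.0418 m).
The entire shell is enclosed: Q_enc = -5.77×10^-6 C.
Applying ∮E·dA = Q_enc/ε₀ with Φ = E(4πr²):
E = k|Q_enc|/r² = (8.99×10^9)(5.77×10^-6)/(0.0673)² = 1.15e7 N/C.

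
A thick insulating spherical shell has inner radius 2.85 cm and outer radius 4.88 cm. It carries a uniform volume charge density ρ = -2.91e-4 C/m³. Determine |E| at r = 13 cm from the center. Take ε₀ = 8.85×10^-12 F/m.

By spherical symmetry E is radial; choose a Gaussian sphere of radius r = 13 cm (r > 4.88 cm, enclosing the whole shell).
Q_enc = ρ·(4π/3)(b³ − a³) = (-2.91×10^-4)·(4π/3)·((0.0488)³ − (0.0285)³) = -1.134e-7 C.
Since E is radial and uniform over the Gaussian sphere, Φ = E·4πr² = Q_enc/ε₀.
E = |Q_enc|/(4πε₀r²) = (1.134×10^-7)/(4π·8.85×10^-12·(0.13)²) = 6.04e4 N/C.

6.04e4 N/C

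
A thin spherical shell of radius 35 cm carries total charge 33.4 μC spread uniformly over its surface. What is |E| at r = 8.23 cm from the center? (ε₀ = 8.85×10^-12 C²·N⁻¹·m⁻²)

Symmetry ⇒ E = E(r) r̂. Gaussian sphere of radius r = 8.23 cm (inside the shell, r < 35 cm).
All the charge is outside the Gaussian surface: Q_enc = 0, hence E = 0 everywhere inside the shell.

E = 0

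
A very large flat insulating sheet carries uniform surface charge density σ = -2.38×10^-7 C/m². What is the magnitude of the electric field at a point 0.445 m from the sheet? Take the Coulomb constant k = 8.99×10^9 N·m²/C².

E = 1.34e4 N/C

Choose a cylindrical pillbox piercing the sheet, end faces (area A) parallel to it.
Only the two end caps contribute flux: Φ = 2EA. With Q_enc = σA, Gauss's law gives E = |σ|/(2ε₀).
E = 2πk|σ| = 2π(8.99×10^9)(2.38×10^-7) = 1.34×10^4 N/C.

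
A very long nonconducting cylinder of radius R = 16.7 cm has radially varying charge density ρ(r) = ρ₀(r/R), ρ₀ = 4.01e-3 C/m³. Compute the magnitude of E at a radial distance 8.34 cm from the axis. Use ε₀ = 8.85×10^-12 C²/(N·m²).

By cylindrical symmetry E is radial; use a coaxial Gaussian cylinder of radius 8.34 cm and length L (r < R).
λ_enc = ∫₀^r ρ(r')·2πr' dr' = (2πρ₀/R)·r^3/3 = 2.917e-5 C/m.
By Gauss's law (flux through the curved wall only), E·2πrL = λ_enc L/ε₀.
E = |λ_enc|/(2πε₀r) = (2.917×10^-5)/(2π·8.85×10^-12·0.0834) = 6.29e6 N/C.

6.29e6 N/C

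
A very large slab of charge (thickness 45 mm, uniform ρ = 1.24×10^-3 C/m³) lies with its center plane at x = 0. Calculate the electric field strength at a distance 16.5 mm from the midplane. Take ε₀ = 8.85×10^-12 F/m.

E ≈ 2.31×10^6 N/C

By symmetry E is perpendicular to the slab. A Gaussian pillbox from −16.5 mm to +16.5 mm (face area A) lies entirely within the slab.
Q_enc = ρ·(2x)·A and flux = 2EA, so 2EA = 2ρxA/ε₀ ⇒ E = |ρ|x/ε₀.
E = (1.24×10^-3)(0.0165)/(8.85×10^-12) = 2.31×10^6 N/C.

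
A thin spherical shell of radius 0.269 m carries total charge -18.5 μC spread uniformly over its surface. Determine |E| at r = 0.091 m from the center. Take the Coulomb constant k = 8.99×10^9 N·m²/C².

E = 0 (no enclosed charge)

By spherical symmetry E is radial; choose a Gaussian sphere of radius r = 0.091 m (inside the shell, r < 0.269 m).
All the charge is outside the Gaussian surface: Q_enc = 0, hence E = 0 everywhere inside the shell.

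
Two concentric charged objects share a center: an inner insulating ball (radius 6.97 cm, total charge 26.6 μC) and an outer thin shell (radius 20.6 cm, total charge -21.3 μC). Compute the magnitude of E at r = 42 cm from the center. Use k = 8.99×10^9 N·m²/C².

|E| = 2.70e5 N/C

Use a concentric Gaussian sphere at r = 42 cm (r > 20.6 cm, enclosing both).
Q_enc = (26.6 μC) + (-21.3 μC) = 5.30e-6 C.
Applying ∮E·dA = Q_enc/ε₀ with Φ = E(4πr²):
E = k|Q_enc|/r² = (8.99×10^9)(5.30×10^-6)/(0.42)² = 2.70×10^5 N/C.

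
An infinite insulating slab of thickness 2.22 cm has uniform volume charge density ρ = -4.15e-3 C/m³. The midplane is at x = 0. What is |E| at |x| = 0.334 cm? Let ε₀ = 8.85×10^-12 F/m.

|E| = 1.57×10^6 V/m

By symmetry E is perpendicular to the slab. A Gaussian pillbox from −0.334 cm to +0.334 cm (face area A) lies entirely within the slab.
Q_enc = ρ·(2x)·A and flux = 2EA, so 2EA = 2ρxA/ε₀ ⇒ E = |ρ|x/ε₀.
E = (4.15×10^-3)(0.00334)/(8.85×10^-12) = 1.57e6 N/C.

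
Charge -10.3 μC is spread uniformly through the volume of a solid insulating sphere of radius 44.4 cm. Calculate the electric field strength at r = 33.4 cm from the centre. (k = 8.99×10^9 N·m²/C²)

Symmetry ⇒ E = E(r) r̂. Gaussian sphere of radius r = 33.4 cm (r < R).
Only the charge within r is enclosed: Q_enc = Q·(r/R)³ = (-10.3 μC)·(33.4 cm/44.4 cm)³ = -4.385×10^-6 C.
Applying ∮E·dA = Q_enc/ε₀ with Φ = E(4πr²):
E = k|Q_enc|/r² = (8.99×10^9)(4.385×10^-6)/(0.334)² = 3.53×10^5 N/C.

|E| ≈ 3.53e5 N/C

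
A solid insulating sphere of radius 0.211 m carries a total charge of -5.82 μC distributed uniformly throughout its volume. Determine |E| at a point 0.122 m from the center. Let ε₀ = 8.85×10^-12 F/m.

E = 6.80×10^5 N/C

Symmetry ⇒ E = E(r) r̂. Gaussian sphere of radius r = 0.122 m (r < R).
For a uniform sphere the enclosed fraction is (r/R)³, so Q_enc = (-5.82 μC)(0.122/0.211)³ = -1.125e-6 C.
Applying ∮E·dA = Q_enc/ε₀ with Φ = E(4πr²):
E = |Q_enc|/(4πε₀r²) = (1.125e-6)/(4π·8.85×10^-12·(0.122)²) = 6.80×10^5 N/C.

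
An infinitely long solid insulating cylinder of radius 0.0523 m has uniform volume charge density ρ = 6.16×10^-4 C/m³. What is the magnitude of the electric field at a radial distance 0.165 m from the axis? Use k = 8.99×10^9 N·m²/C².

|E| = 5.77×10^5 N/C

Take a coaxial cylindrical Gaussian surface of radius r = 0.165 m and length L (r > 0.0523 m, full cross-section enclosed).
λ_enc = ρ·πR² = (6.16e-4)π(0.0523)² = 5.293×10^-6 C/m.
By Gauss's law (flux through the curved wall only), E·2πrL = λ_enc L/ε₀.
E = 2k|λ_enc|/r = 2(8.99×10^9)(5.293×10^-6)/(0.165) = 5.77×10^5 N/C.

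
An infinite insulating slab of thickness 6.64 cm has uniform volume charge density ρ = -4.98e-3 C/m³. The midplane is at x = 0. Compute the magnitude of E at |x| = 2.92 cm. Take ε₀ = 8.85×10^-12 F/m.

By symmetry E is perpendicular to the slab. A Gaussian pillbox from −2.92 cm to +2.92 cm (face area A) lies entirely within the slab.
Q_enc = ρ·(2x)·A and flux = 2EA, so 2EA = 2ρxA/ε₀ ⇒ E = |ρ|x/ε₀.
E = (4.98×10^-3)(0.0292)/(8.85×10^-12) = 1.64×10^7 N/C.

|E| = 1.64×10^7 N/C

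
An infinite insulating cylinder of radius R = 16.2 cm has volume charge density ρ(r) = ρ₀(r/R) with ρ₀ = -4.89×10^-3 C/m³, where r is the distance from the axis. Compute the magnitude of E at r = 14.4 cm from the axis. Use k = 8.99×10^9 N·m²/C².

|E| = 2.36×10^7 V/m

By cylindrical symmetry E is radial; use a coaxial Gaussian cylinder of radius 14.4 cm and length L (r < R).
Integrating ρ over the cross-section to radius r: λ_enc = (2πρ₀/R) ∫₀^r r'^2 dr' = 2πρ₀ r^3/(3·R) = -1.888e-4 C/m.
Gauss's law: E·2πrL = λ_enc L/ε₀.
E = 2k|λ_enc|/r = 2(8.99×10^9)(1.888e-4)/(0.144) = 2.36×10^7 N/C.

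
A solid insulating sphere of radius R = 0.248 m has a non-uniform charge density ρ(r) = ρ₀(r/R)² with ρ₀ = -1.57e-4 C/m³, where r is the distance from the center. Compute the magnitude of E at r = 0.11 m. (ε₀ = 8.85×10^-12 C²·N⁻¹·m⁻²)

E = 7.68×10^4 N/C

By spherical symmetry E is radial; choose a Gaussian sphere of radius r = 0.11 m (r < R).
Integrate the density: Q_enc = 4π ∫₀^r ρ₀(r'/R)^2 r'² dr' = 4πρ₀ r^5/(5·R²) = -1.033e-7 C.
By Gauss's law, ∮E·dA = E·4πr² = Q_enc/ε₀.
E = |Q_enc|/(4πε₀r²) = (1.033×10^-7)/(4π·8.85×10^-12·(0.11)²) = 7.68×10^4 N/C.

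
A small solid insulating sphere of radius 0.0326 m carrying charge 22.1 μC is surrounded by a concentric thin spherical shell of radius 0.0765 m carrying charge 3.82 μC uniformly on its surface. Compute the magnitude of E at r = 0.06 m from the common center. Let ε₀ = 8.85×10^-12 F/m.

Use a concentric Gaussian sphere at r = 0.06 m (between the bodies, 0.0326 m < r < 0.0765 m).
The shell at 0.0765 m lies outside the Gaussian surface, so Q_enc = 22.1 μC = 2.21×10^-5 C.
By Gauss's law, ∮E·dA = E·4πr² = Q_enc/ε₀.
E = |Q_enc|/(4πε₀r²) = (2.21×10^-5)/(4π·8.85×10^-12·(0.06)²) = 5.52×10^7 N/C.

E ≈ 5.52e7 V/m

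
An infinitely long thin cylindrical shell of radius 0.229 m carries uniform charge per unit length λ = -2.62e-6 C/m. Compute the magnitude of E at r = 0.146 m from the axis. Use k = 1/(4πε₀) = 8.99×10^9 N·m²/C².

E = 0 (no enclosed charge)

By cylindrical symmetry E is radial; use a coaxial Gaussian cylinder of radius 0.146 m and length L (r < 0.229 m, inside the shell).
No charge is enclosed, so Gauss's law gives E·2πrL = 0 ⇒ E = 0.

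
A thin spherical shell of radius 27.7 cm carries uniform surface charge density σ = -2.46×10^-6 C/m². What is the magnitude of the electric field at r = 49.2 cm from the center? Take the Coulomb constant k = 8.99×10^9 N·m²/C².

Symmetry ⇒ E = E(r) r̂. Gaussian sphere of radius r = 49.2 cm (r > 27.7 cm).
The entire shell is enclosed: Q_enc = σ·4πR² = (-2.46e-6)·4π·(0.277)² = -2.372×10^-6 C.
Gauss's law: E·4πr² = Q_enc/ε₀.
E = k|Q_enc|/r² = (8.99×10^9)(2.372×10^-6)/(0.492)² = 8.81e4 N/C.

|E| ≈ 8.81e4 N/C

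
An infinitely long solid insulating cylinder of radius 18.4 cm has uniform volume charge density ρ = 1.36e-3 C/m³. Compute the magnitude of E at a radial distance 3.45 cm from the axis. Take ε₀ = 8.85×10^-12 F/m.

Coaxial Gaussian cylinder, radius r = 3.45 cm, length L (r < R).
Charge inside radius r per length L is ρ·πr²·L, so λ_enc = ρπr² = 5.085×10^-6 C/m.
Applying ∮E·dA = Q_enc/ε₀ with the end caps contributing no flux:
E = |λ_enc|/(2πε₀r) = (5.085e-6)/(2π·8.85×10^-12·0.0345) = 2.65×10^6 N/C.

E = 2.65×10^6 V/m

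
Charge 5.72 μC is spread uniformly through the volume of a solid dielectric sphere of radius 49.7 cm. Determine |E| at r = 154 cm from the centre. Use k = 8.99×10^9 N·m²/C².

|E| = 2.17×10^4 N/C

Symmetry ⇒ E = E(r) r̂. Gaussian sphere of radius r = 154 cm (r > R, so the entire charge is enclosed).
Q_enc = 5.72 μC = 5.72×10^-6 C.
Applying ∮E·dA = Q_enc/ε₀ with Φ = E(4πr²):
E = k|Q_enc|/r² = (8.99×10^9)(5.72×10^-6)/(1.54)² = 2.17×10^4 N/C.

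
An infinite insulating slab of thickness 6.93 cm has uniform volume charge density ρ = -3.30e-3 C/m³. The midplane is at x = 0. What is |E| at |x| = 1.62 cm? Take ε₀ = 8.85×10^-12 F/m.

By symmetry E is perpendicular to the slab. A Gaussian pillbox from −1.62 cm to +1.62 cm (face area A) lies entirely within the slab.
Q_enc = ρ·(2x)·A and flux = 2EA, so 2EA = 2ρxA/ε₀ ⇒ E = |ρ|x/ε₀.
E = (3.30×10^-3)(0.0162)/(8.85×10^-12) = 6.04e6 N/C.

E = 6.04×10^6 V/m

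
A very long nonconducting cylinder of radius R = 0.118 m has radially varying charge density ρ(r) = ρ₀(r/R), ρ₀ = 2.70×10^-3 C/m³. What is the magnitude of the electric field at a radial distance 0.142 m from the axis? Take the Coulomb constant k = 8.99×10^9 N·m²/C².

|E| = 9.97×10^6 V/m

By cylindrical symmetry E is radial; use a coaxial Gaussian cylinder of radius 0.142 m and length L (r > R, full charge per length enclosed).
λ_enc = 2π ∫₀^R ρ₀(r'/R)^1 r' dr' = 2πρ₀R²/3 = 7.874×10^-5 C/m.
By Gauss's law (flux through the curved wall only), E·2πrL = λ_enc L/ε₀.
E = 2k|λ_enc|/r = 2(8.99×10^9)(7.874×10^-5)/(0.142) = 9.97×10^6 N/C.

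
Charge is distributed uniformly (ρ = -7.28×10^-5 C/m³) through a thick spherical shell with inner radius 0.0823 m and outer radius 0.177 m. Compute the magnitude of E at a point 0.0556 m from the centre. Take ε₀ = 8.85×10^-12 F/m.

By spherical symmetry E is radial; choose a Gaussian sphere of radius r = 0.0556 m (r < 0.0823 m, inside the empty cavity).
Q_enc = 0 (all charge lies at larger r); Gauss's law gives E = 0.

E = 0 (no enclosed charge)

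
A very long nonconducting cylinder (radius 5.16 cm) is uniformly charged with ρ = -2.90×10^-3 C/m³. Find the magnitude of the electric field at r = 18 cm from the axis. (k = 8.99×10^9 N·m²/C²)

Choose a coaxial cylinder of radius r = 18 cm (arbitrary length L) as the Gaussian surface (r > 5.16 cm, full cross-section enclosed).
λ_enc = ρ·πR² = (-2.90×10^-3)π(0.0516)² = -2.426e-5 C/m.
Gauss's law: E·2πrL = λ_enc L/ε₀.
E = 2k|λ_enc|/r = 2(8.99×10^9)(2.426×10^-5)/(0.18) = 2.42×10^6 N/C.

E = 2.42×10^6 V/m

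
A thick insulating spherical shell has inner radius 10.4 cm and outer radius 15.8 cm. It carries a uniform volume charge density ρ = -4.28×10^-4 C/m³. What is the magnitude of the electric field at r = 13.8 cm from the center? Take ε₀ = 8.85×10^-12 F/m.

|E| = 1.27×10^6 V/m

Symmetry ⇒ E = E(r) r̂. Gaussian sphere of radius r = 13.8 cm (within the shell material, 10.4 cm < r < 15.8 cm).
Enclosed charge is the volume from a to r: Q_enc = (4π/3)ρ(r³ − a³) = -2.695e-6 C.
By Gauss's law, ∮E·dA = E·4πr² = Q_enc/ε₀.
E = |Q_enc|/(4πε₀r²) = (2.695×10^-6)/(4π·8.85×10^-12·(0.138)²) = 1.27e6 N/C.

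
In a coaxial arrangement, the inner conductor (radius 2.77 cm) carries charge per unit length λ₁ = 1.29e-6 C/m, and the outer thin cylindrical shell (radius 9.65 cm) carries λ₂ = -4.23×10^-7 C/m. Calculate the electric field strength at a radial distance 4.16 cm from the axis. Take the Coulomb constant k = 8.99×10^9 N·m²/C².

|E| = 5.58×10^5 N/C

Take a coaxial cylindrical Gaussian surface of radius r = 4.16 cm and length L (between the conductors, 2.77 cm < r < 9.65 cm).
Only the inner wire is enclosed; the outer shell contributes nothing inside itself. λ_enc = λ₁ = 1.29×10^-6 C/m.
Applying ∮E·dA = Q_enc/ε₀ with the end caps contributing no flux:
E = 2k|λ_enc|/r = 2(8.99×10^9)(1.29×10^-6)/(0.0416) = 5.58×10^5 N/C.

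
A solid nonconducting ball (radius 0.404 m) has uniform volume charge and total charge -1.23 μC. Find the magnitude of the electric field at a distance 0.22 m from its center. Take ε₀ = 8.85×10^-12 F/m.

|E| = 3.69×10^4 N/C

Symmetry ⇒ E = E(r) r̂. Gaussian sphere of radius r = 0.22 m (r < R).
Only the charge within r is enclosed: Q_enc = Q·(r/R)³ = (-1.23 μC)·(0.22 m/0.404 m)³ = -1.986×10^-7 C.
Applying ∮E·dA = Q_enc/ε₀ with Φ = E(4πr²):
E = |Q_enc|/(4πε₀r²) = (1.986×10^-7)/(4π·8.85×10^-12·(0.22)²) = 3.69×10^4 N/C.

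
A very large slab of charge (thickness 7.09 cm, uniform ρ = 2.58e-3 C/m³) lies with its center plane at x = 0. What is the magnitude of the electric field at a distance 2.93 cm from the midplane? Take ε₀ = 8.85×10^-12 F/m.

E = 8.54×10^6 N/C

By symmetry E is perpendicular to the slab. A Gaussian pillbox from −2.93 cm to +2.93 cm (face area A) lies entirely within the slab.
Q_enc = ρ·(2x)·A and flux = 2EA, so 2EA = 2ρxA/ε₀ ⇒ E = |ρ|x/ε₀.
E = (2.58×10^-3)(0.0293)/(8.85×10^-12) = 8.54×10^6 N/C.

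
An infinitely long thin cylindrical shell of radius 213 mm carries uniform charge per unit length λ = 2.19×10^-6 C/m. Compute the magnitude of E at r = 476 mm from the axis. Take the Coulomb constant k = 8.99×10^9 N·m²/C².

By cylindrical symmetry E is radial; use a coaxial Gaussian cylinder of radius 476 mm and length L (r > 213 mm).
The full line charge is enclosed: λ_enc = 2.19×10^-6 C/m.
By Gauss's law (flux through the curved wall only), E·2πrL = λ_enc L/ε₀.
E = 2k|λ_enc|/r = 2(8.99×10^9)(2.19e-6)/(0.476) = 8.27×10^4 N/C.

E ≈ 8.27×10^4 N/C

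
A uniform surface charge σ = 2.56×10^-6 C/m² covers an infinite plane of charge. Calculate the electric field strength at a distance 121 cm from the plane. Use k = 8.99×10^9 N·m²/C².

|E| ≈ 1.45×10^5 N/C

The symmetry is planar: E is normal to the sheet and the same magnitude on both sides. Take a pillbox straddling the sheet with end-cap area A.
Only the two end caps contribute flux: Φ = 2EA. With Q_enc = σA, Gauss's law gives E = |σ|/(2ε₀).
E = 2πk|σ| = 2π(8.99×10^9)(2.56×10^-6) = 1.45×10^5 N/C.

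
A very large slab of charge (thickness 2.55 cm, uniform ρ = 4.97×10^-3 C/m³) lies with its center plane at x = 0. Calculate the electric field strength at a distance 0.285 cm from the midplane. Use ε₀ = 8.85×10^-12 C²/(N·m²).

By symmetry E is perpendicular to the slab. A Gaussian pillbox from −0.285 cm to +0.285 cm (face area A) lies entirely within the slab.
Q_enc = ρ·(2x)·A and flux = 2EA, so 2EA = 2ρxA/ε₀ ⇒ E = |ρ|x/ε₀.
E = (4.97e-3)(0.00285)/(8.85×10^-12) = 1.60×10^6 N/C.

E = 1.60×10^6 N/C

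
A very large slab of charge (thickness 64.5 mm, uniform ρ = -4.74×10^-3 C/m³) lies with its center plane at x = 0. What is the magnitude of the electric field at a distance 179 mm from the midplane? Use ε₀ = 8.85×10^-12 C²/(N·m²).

The point |x| = 179 mm lies outside the slab (half-thickness 0.03225 m). A symmetric pillbox spanning the full slab encloses Q_enc = ρ·d·A.
Flux = 2EA ⇒ E = |ρ|d/(2ε₀), independent of distance outside.
E = (4.74×10^-3)(0.0645)/(2·8.85×10^-12) = 1.73×10^7 N/C.

E ≈ 1.73×10^7 V/m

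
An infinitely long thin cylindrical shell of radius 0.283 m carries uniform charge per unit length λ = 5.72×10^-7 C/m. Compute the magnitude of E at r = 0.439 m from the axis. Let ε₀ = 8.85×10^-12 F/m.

|E| ≈ 2.34e4 N/C

Take a coaxial cylindrical Gaussian surface of radius r = 0.439 m and length L (r > 0.283 m).
The full line charge is enclosed: λ_enc = 5.72e-7 C/m.
By Gauss's law (flux through the curved wall only), E·2πrL = λ_enc L/ε₀.
E = |λ_enc|/(2πε₀r) = (5.72×10^-7)/(2π·8.85×10^-12·0.439) = 2.34×10^4 N/C.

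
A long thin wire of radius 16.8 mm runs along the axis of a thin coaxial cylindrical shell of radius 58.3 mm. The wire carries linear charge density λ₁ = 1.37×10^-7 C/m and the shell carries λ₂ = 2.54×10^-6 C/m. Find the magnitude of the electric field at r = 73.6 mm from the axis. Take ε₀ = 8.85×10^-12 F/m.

|E| ≈ 6.54×10^5 N/C

Take a coaxial cylindrical Gaussian surface of radius r = 73.6 mm and length L (r > 58.3 mm, enclosing both).
λ_enc = λ₁ + λ₂ = (1.37×10^-7) + (2.54×10^-6) = 2.677×10^-6 C/m.
Applying ∮E·dA = Q_enc/ε₀ with the end caps contributing no flux:
E = |λ_enc|/(2πε₀r) = (2.677×10^-6)/(2π·8.85×10^-12·0.0736) = 6.54×10^5 N/C.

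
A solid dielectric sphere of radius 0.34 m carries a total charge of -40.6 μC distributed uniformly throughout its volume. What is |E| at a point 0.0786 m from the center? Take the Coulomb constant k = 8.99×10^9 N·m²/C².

|E| ≈ 7.30×10^5 N/C

Symmetry ⇒ E = E(r) r̂. Gaussian sphere of radius r = 0.0786 m (r < R).
For a uniform sphere the enclosed fraction is (r/R)³, so Q_enc = (-40.6 μC)(0.0786/0.34)³ = -5.016e-7 C.
Gauss's law: E·4πr² = Q_enc/ε₀.
E = k|Q_enc|/r² = (8.99×10^9)(5.016×10^-7)/(0.0786)² = 7.30×10^5 N/C.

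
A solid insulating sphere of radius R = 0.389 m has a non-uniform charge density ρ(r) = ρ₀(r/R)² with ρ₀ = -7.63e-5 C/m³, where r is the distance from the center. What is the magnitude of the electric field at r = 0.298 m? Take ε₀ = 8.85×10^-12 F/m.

By spherical symmetry E is radial; choose a Gaussian sphere of radius r = 0.298 m (r < R).
Integrate the density: Q_enc = 4π ∫₀^r ρ₀(r'/R)^2 r'² dr' = 4πρ₀ r^5/(5·R²) = -2.978×10^-6 C.
Applying ∮E·dA = Q_enc/ε₀ with Φ = E(4πr²):
E = |Q_enc|/(4πε₀r²) = (2.978×10^-6)/(4π·8.85×10^-12·(0.298)²) = 3.02×10^5 N/C.

|E| ≈ 3.02×10^5 N/C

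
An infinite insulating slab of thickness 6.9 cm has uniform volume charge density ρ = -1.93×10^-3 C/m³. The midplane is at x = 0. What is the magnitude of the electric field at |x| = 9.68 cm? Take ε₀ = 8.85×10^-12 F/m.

The point |x| = 9.68 cm lies outside the slab (half-thickness 0.0345 m). A symmetric pillbox spanning the full slab encloses Q_enc = ρ·d·A.
Flux = 2EA ⇒ E = |ρ|d/(2ε₀), independent of distance outside.
E = (1.93×10^-3)(0.069)/(2·8.85×10^-12) = 7.52×10^6 N/C.

|E| ≈ 7.52e6 N/C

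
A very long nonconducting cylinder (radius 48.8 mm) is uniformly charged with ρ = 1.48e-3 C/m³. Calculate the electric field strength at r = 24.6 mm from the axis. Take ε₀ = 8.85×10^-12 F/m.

2.06×10^6 N/C

By cylindrical symmetry E is radial; use a coaxial Gaussian cylinder of radius 24.6 mm and length L (r < R).
Charge inside radius r per length L is ρ·πr²·L, so λ_enc = ρπr² = 2.814e-6 C/m.
Gauss's law: E·2πrL = λ_enc L/ε₀.
E = |λ_enc|/(2πε₀r) = (2.814e-6)/(2π·8.85×10^-12·0.0246) = 2.06×10^6 N/C.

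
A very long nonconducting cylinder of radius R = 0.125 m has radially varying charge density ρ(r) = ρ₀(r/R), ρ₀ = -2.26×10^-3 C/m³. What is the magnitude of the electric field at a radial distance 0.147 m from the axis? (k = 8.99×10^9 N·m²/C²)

Coaxial Gaussian cylinder, radius r = 0.147 m, length L (r > R, full charge per length enclosed).
λ_enc = 2π ∫₀^R ρ₀(r'/R)^1 r' dr' = 2πρ₀R²/3 = -7.396×10^-5 C/m.
By Gauss's law (flux through the curved wall only), E·2πrL = λ_enc L/ε₀.
E = 2k|λ_enc|/r = 2(8.99×10^9)(7.396×10^-5)/(0.147) = 9.05e6 N/C.

E = 9.05e6 N/C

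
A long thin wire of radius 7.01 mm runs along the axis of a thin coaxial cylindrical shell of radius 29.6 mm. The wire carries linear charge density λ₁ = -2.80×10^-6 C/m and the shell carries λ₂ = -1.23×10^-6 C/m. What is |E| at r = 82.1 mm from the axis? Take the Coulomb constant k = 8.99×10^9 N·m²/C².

|E| ≈ 8.83×10^5 N/C

Coaxial Gaussian cylinder, radius r = 82.1 mm, length L (r > 29.6 mm, enclosing both).
λ_enc = λ₁ + λ₂ = (-2.80×10^-6) + (-1.23×10^-6) = -4.03e-6 C/m.
Applying ∮E·dA = Q_enc/ε₀ with the end caps contributing no flux:
E = 2k|λ_enc|/r = 2(8.99×10^9)(4.03×10^-6)/(0.0821) = 8.83×10^5 N/C.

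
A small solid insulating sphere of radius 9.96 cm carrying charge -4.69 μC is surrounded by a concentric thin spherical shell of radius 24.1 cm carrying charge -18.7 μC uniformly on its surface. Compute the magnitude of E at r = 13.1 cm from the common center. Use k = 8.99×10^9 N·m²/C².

Take a concentric spherical Gaussian surface of radius r = 13.1 cm (between the bodies, 9.96 cm < r < 24.1 cm).
Only the inner charge is enclosed; the outer shell contributes nothing inside itself. Q_enc = -4.69 μC = -4.69×10^-6 C.
Gauss's law: E·4πr² = Q_enc/ε₀.
E = k|Q_enc|/r² = (8.99×10^9)(4.69×10^-6)/(0.131)² = 2.46×10^6 N/C.

|E| = 2.46×10^6 N/C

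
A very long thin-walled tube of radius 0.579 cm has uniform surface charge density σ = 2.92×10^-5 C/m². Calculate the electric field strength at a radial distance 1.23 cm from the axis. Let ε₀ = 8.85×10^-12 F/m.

Coaxial Gaussian cylinder, radius r = 1.23 cm, length L (r > 0.579 cm).
The whole shell is enclosed: λ_enc = σ·2πR = (2.92×10^-5)·2π·(0.00579) = 1.062×10^-6 C/m.
Gauss's law: E·2πrL = λ_enc L/ε₀.
E = |λ_enc|/(2πε₀r) = (1.062×10^-6)/(2π·8.85×10^-12·0.0123) = 1.55×10^6 N/C.

E = 1.55×10^6 N/C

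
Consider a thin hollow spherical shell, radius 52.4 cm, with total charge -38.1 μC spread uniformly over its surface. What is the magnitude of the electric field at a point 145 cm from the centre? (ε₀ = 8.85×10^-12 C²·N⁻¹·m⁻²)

E = 1.63×10^5 N/C

By spherical symmetry E is radial; choose a Gaussian sphere of radius r = 145 cm (r > 52.4 cm).
The entire shell is enclosed: Q_enc = -3.81×10^-5 C.
Applying ∮E·dA = Q_enc/ε₀ with Φ = E(4πr²):
E = |Q_enc|/(4πε₀r²) = (3.81×10^-5)/(4π·8.85×10^-12·(1.45)²) = 1.63×10^5 N/C.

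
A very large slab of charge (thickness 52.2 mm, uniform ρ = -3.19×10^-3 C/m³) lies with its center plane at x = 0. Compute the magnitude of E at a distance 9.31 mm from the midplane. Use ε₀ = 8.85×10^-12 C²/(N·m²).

By symmetry E is perpendicular to the slab. A Gaussian pillbox from −9.31 mm to +9.31 mm (face area A) lies entirely within the slab.
Q_enc = ρ·(2x)·A and flux = 2EA, so 2EA = 2ρxA/ε₀ ⇒ E = |ρ|x/ε₀.
E = (3.19×10^-3)(0.00931)/(8.85×10^-12) = 3.36×10^6 N/C.

E ≈ 3.36e6 N/C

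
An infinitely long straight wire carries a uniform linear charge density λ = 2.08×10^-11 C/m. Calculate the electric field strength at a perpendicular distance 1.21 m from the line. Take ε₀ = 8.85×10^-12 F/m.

E ≈ 0.309 N/C

Take a coaxial cylindrical Gaussian surface of radius r = 1.21 m and length L.
Q_enc = λL, so λ_enc = 2.08×10^-11 C/m.
Applying ∮E·dA = Q_enc/ε₀ with the end caps contributing no flux:
E = |λ_enc|/(2πε₀r) = (2.08e-11)/(2π·8.85×10^-12·1.21) = 0.309 N/C.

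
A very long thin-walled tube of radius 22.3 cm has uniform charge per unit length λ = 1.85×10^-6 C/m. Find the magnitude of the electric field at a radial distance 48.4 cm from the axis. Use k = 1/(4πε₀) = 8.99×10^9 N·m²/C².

|E| = 6.87×10^4 N/C

By cylindrical symmetry E is radial; use a coaxial Gaussian cylinder of radius 48.4 cm and length L (r > 22.3 cm).
The full line charge is enclosed: λ_enc = 1.85e-6 C/m.
Gauss's law: E·2πrL = λ_enc L/ε₀.
E = 2k|λ_enc|/r = 2(8.99×10^9)(1.85e-6)/(0.484) = 6.87×10^4 N/C.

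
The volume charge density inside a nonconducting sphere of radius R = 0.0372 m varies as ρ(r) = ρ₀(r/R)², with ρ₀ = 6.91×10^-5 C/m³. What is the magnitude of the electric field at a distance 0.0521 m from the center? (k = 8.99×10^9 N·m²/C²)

E ≈ 2.96×10^4 N/C

Use a concentric Gaussian sphere at r = 0.0521 m (r > R, all charge enclosed).
Q_enc = 4π ∫₀^R ρ₀(r'/R)^2 r'² dr' = 4πρ₀R³/5 = 8.94e-9 C.
Since E is radial and uniform over the Gaussian sphere, Φ = E·4πr² = Q_enc/ε₀.
E = k|Q_enc|/r² = (8.99×10^9)(8.94e-9)/(0.0521)² = 2.96e4 N/C.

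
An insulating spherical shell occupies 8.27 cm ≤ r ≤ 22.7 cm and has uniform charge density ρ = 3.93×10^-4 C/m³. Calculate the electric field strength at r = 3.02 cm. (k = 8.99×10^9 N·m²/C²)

Use a concentric Gaussian sphere at r = 3.02 cm (r < 8.27 cm, inside the empty cavity).
Q_enc = 0 (all charge lies at larger r); Gauss's law gives E = 0.

E = 0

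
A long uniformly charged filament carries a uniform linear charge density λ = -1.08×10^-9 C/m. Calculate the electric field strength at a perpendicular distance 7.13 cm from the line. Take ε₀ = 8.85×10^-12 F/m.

E ≈ 272 V/m

Choose a coaxial cylinder of radius r = 7.13 cm (arbitrary length L) as the Gaussian surface.
Q_enc = λL, so λ_enc = -1.08×10^-9 C/m.
By Gauss's law (flux through the curved wall only), E·2πrL = λ_enc L/ε₀.
E = |λ_enc|/(2πε₀r) = (1.08×10^-9)/(2π·8.85×10^-12·0.0713) = 272 N/C.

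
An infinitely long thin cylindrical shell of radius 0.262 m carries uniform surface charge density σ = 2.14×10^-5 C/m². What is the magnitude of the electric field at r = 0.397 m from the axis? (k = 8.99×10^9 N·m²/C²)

By cylindrical symmetry E is radial; use a coaxial Gaussian cylinder of radius 0.397 m and length L (r > 0.262 m).
The whole shell is enclosed: λ_enc = σ·2πR = (2.14×10^-5)·2π·(0.262) = 3.523e-5 C/m.
Gauss's law: E·2πrL = λ_enc L/ε₀.
E = 2k|λ_enc|/r = 2(8.99×10^9)(3.523×10^-5)/(0.397) = 1.60×10^6 N/C.

E = 1.60×10^6 N/C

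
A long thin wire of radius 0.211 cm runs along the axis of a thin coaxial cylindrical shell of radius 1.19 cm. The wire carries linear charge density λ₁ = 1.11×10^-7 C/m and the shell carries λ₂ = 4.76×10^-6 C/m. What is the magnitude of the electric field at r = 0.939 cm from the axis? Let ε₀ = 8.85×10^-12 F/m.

By cylindrical symmetry E is radial; use a coaxial Gaussian cylinder of radius 0.939 cm and length L (between the conductors, 0.211 cm < r < 1.19 cm).
Only the inner wire is enclosed; the outer shell contributes nothing inside itself. λ_enc = λ₁ = 1.11e-7 C/m.
By Gauss's law (flux through the curved wall only), E·2πrL = λ_enc L/ε₀.
E = |λ_enc|/(2πε₀r) = (1.11e-7)/(2π·8.85×10^-12·0.00939) = 2.13×10^5 N/C.

|E| = 2.13×10^5 N/C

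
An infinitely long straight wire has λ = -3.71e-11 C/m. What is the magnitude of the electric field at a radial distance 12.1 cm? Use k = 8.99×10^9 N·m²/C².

Coaxial Gaussian cylinder, radius r = 12.1 cm, length L.
Q_enc = λL, so λ_enc = -3.71×10^-11 C/m.
Applying ∮E·dA = Q_enc/ε₀ with the end caps contributing no flux:
E = 2k|λ_enc|/r = 2(8.99×10^9)(3.71×10^-11)/(0.121) = 5.51 N/C.

|E| = 5.51 V/m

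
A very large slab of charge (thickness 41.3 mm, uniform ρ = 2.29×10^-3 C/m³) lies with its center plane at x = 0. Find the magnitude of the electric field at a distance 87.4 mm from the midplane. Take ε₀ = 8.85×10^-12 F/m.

5.34e6 V/m

The point |x| = 87.4 mm lies outside the slab (half-thickness 0.02065 m). A symmetric pillbox spanning the full slab encloses Q_enc = ρ·d·A.
Flux = 2EA ⇒ E = |ρ|d/(2ε₀), independent of distance outside.
E = (2.29×10^-3)(0.0413)/(2·8.85×10^-12) = 5.34e6 N/C.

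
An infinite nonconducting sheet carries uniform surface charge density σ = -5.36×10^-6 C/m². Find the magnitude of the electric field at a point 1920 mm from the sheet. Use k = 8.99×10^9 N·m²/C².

The symmetry is planar: E is normal to the sheet and the same magnitude on both sides. Take a pillbox straddling the sheet with end-cap area A.
Only the two end caps contribute flux: Φ = 2EA. With Q_enc = σA, Gauss's law gives E = |σ|/(2ε₀).
E = 2πk|σ| = 2π(8.99×10^9)(5.36×10^-6) = 3.03e5 N/C.

3.03×10^5 N/C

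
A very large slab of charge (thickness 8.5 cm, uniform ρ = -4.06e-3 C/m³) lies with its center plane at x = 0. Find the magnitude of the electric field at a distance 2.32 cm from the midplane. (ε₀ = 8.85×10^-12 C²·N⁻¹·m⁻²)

By symmetry E is perpendicular to the slab. A Gaussian pillbox from −2.32 cm to +2.32 cm (face area A) lies entirely within the slab.
Q_enc = ρ·(2x)·A and flux = 2EA, so 2EA = 2ρxA/ε₀ ⇒ E = |ρ|x/ε₀.
E = (4.06×10^-3)(0.0232)/(8.85×10^-12) = 1.06×10^7 N/C.

E ≈ 1.06×10^7 N/C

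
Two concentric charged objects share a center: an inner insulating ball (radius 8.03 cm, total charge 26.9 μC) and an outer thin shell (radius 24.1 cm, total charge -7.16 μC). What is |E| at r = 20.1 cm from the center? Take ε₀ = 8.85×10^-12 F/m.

Take a concentric spherical Gaussian surface of radius r = 20.1 cm (between the bodies, 8.03 cm < r < 24.1 cm).
The shell at 24.1 cm lies outside the Gaussian surface, so Q_enc = 26.9 μC = 2.69e-5 C.
Applying ∮E·dA = Q_enc/ε₀ with Φ = E(4πr²):
E = |Q_enc|/(4πε₀r²) = (2.69e-5)/(4π·8.85×10^-12·(0.201)²) = 5.99×10^6 N/C.

|E| = 5.99e6 V/m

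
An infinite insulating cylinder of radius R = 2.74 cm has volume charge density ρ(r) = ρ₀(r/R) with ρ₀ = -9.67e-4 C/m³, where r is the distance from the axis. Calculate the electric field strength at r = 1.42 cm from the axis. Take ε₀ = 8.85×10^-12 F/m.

Coaxial Gaussian cylinder, radius r = 1.42 cm, length L (r < R).
λ_enc = ∫₀^r ρ(r')·2πr' dr' = (2πρ₀/R)·r^3/3 = -2.116e-7 C/m.
By Gauss's law (flux through the curved wall only), E·2πrL = λ_enc L/ε₀.
E = |λ_enc|/(2πε₀r) = (2.116×10^-7)/(2π·8.85×10^-12·0.0142) = 2.68×10^5 N/C.

|E| ≈ 2.68×10^5 V/m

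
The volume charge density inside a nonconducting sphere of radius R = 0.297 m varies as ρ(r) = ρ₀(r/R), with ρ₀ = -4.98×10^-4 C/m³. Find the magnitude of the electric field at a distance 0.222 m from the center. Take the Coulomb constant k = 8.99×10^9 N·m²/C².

By spherical symmetry E is radial; choose a Gaussian sphere of radius r = 0.222 m (r < R).
Q_enc = ∫₀^r ρ(r')·4πr'² dr' = (4πρ₀/R) ∫₀^r r'^3 dr' = 4πρ₀ r^4/(4·R) = -1.279×10^-5 C.
By Gauss's law, ∮E·dA = E·4πr² = Q_enc/ε₀.
E = k|Q_enc|/r² = (8.99×10^9)(1.279×10^-5)/(0.222)² = 2.33e6 N/C.

|E| ≈ 2.33e6 V/m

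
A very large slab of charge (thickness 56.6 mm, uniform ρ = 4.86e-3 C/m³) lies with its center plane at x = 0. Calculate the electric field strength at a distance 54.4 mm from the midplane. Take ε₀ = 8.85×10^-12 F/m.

E ≈ 1.55×10^7 V/m

The point |x| = 54.4 mm lies outside the slab (half-thickness 0.0283 m). A symmetric pillbox spanning the full slab encloses Q_enc = ρ·d·A.
Flux = 2EA ⇒ E = |ρ|d/(2ε₀), independent of distance outside.
E = (4.86e-3)(0.0566)/(2·8.85×10^-12) = 1.55e7 N/C.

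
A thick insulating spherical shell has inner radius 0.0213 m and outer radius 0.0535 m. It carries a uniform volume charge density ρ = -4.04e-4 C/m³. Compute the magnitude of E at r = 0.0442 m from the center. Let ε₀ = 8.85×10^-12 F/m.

By spherical symmetry E is radial; choose a Gaussian sphere of radius r = 0.0442 m (within the shell material, 0.0213 m < r < 0.0535 m).
Only the shell between 0.0213 m and r is enclosed: Q_enc = ρ·(4π/3)(r³ − a³) = (-4.04×10^-4)·(4π/3)·((0.0442)³ − (0.0213)³) = -1.298×10^-7 C.
Gauss's law: E·4πr² = Q_enc/ε₀.
E = |Q_enc|/(4πε₀r²) = (1.298×10^-7)/(4π·8.85×10^-12·(0.0442)²) = 5.97×10^5 N/C.

5.97×10^5 N/C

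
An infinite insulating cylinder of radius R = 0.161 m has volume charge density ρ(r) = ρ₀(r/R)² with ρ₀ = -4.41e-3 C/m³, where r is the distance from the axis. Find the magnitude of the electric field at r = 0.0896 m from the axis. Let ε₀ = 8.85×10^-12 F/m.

E = 3.46×10^6 N/C

Coaxial Gaussian cylinder, radius r = 0.0896 m, length L (r < R).
Integrating ρ over the cross-section to radius r: λ_enc = (2πρ₀/R²) ∫₀^r r'^3 dr' = 2πρ₀ r^4/(4·R²) = -1.722×10^-5 C/m.
Gauss's law: E·2πrL = λ_enc L/ε₀.
E = |λ_enc|/(2πε₀r) = (1.722×10^-5)/(2π·8.85×10^-12·0.0896) = 3.46×10^6 N/C.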